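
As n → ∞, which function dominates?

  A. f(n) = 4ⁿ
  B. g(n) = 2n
A

f(n) = 4ⁿ is O(4ⁿ), while g(n) = 2n is O(n).
Since O(4ⁿ) grows faster than O(n), f(n) dominates.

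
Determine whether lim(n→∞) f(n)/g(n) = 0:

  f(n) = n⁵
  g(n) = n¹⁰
True

f(n) = n⁵ is O(n⁵), and g(n) = n¹⁰ is O(n¹⁰).
Since O(n⁵) grows strictly slower than O(n¹⁰), f(n) = o(g(n)) is true.
This means lim(n→∞) f(n)/g(n) = 0.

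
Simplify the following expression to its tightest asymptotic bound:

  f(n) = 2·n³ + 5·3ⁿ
Θ(3ⁿ)

Order the terms by growth rate: 2·n³ ≺ 5·3ⁿ.
The fastest-growing term 5·3ⁿ dominates as n → ∞; dropping its constant factor gives Θ(3ⁿ).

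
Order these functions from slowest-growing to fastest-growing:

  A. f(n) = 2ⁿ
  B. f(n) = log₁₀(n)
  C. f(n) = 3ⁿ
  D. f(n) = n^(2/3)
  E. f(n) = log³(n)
B < E < D < A < C

Comparing growth rates:
B = log₁₀(n) is O(log n)
E = log³(n) is O(log³ n)
D = n^(2/3) is O(n^(2/3))
A = 2ⁿ is O(2ⁿ)
C = 3ⁿ is O(3ⁿ)

Therefore, the order from slowest to fastest is: B < E < D < A < C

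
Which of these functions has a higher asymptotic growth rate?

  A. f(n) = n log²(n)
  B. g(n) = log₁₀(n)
A

f(n) = n log²(n) is O(n log² n), while g(n) = log₁₀(n) is O(log n).
Since O(n log² n) grows faster than O(log n), f(n) dominates.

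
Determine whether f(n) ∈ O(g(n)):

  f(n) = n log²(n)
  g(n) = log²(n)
False

f(n) = n log²(n) is O(n log² n), and g(n) = log²(n) is O(log² n).
Since O(n log² n) grows faster than O(log² n), f(n) = O(g(n)) is false.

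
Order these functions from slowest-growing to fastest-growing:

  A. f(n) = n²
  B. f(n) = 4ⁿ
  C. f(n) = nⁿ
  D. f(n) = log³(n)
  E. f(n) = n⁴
D < A < E < B < C

Comparing growth rates:
D = log³(n) is O(log³ n)
A = n² is O(n²)
E = n⁴ is O(n⁴)
B = 4ⁿ is O(4ⁿ)
C = nⁿ is O(nⁿ)

Therefore, the order from slowest to fastest is: D < A < E < B < C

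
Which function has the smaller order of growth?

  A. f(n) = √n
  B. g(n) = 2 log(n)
B

f(n) = √n is O(√n), while g(n) = 2 log(n) is O(log n).
Since O(log n) grows slower than O(√n), g(n) is dominated.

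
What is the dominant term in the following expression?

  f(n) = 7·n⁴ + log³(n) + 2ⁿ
2ⁿ

Looking at each term:
  - 7·n⁴ is O(n⁴)
  - log³(n) is O(log³ n)
  - 2ⁿ is O(2ⁿ)

The term 2ⁿ (O(2ⁿ)) grows fastest and dominates all others.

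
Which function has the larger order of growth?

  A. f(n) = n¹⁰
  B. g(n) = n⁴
A

f(n) = n¹⁰ is O(n¹⁰), while g(n) = n⁴ is O(n⁴).
Since O(n¹⁰) grows faster than O(n⁴), f(n) dominates.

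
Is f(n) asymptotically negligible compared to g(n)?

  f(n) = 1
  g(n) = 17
False

f(n) = 1 is O(1), and g(n) = 17 is O(1).
Since they have the same growth rate, f(n) = o(g(n)) is false.
(f = o(g) requires f to grow strictly slower, not equal.)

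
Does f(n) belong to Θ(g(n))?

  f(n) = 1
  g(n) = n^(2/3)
False

f(n) = 1 is O(1), and g(n) = n^(2/3) is O(n^(2/3)).
Since they have different growth rates, f(n) = Θ(g(n)) is false.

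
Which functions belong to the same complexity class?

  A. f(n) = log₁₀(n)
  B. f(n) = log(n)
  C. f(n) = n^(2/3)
A and B

Examining each function:
  A. log₁₀(n) is O(log n)
  B. log(n) is O(log n)
  C. n^(2/3) is O(n^(2/3))

Functions A and B both have the same complexity class.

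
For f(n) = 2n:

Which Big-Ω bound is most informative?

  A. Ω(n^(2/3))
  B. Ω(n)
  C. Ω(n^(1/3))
B

f(n) = 2n is Ω(n).
All listed options are valid Big-Ω bounds (lower bounds),
but Ω(n) is the tightest (largest valid bound).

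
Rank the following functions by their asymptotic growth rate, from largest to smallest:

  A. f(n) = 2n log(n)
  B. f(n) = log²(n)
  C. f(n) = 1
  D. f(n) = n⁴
D > A > B > C

Comparing growth rates:
D = n⁴ is O(n⁴)
A = 2n log(n) is O(n log n)
B = log²(n) is O(log² n)
C = 1 is O(1)

Therefore, the order from fastest to slowest is: D > A > B > C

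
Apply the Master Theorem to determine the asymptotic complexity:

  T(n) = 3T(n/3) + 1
Θ(n)

Master Theorem: a = 3, b = 3, f(n) = 1.
Compute the critical exponent d = log₃(3) = 1.
Compare f(n) = Θ(1) against n^d:
  k = 0 < d = 1, so f(n) = O(n^(d-ε)) — Case 1.
  The recursion cost dominates: T(n) = Θ(n^d) = Θ(n).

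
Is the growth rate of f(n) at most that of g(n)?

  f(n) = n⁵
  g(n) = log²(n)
False

f(n) = n⁵ is O(n⁵), and g(n) = log²(n) is O(log² n).
Since O(n⁵) grows faster than O(log² n), f(n) = O(g(n)) is false.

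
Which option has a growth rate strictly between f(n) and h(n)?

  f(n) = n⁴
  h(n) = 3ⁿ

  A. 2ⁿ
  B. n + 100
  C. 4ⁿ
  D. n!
A

We need g(n) with n⁴ = o(g(n)) and g(n) = o(3ⁿ), i.e. O(n⁴) ≺ g ≺ O(3ⁿ).
Check each option:
  A. 2ⁿ — O(2ⁿ) is strictly between O(n⁴) and O(3ⁿ) ✓
  B. n + 100 — O(n) does not grow strictly faster than f(n)
  C. 4ⁿ — O(4ⁿ) does not grow strictly slower than h(n)
  D. n! — O(n!) does not grow strictly slower than h(n)

Only option A (2ⁿ) lies strictly between.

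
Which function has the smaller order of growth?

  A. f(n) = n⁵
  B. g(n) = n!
A

f(n) = n⁵ is O(n⁵), while g(n) = n! is O(n!).
Since O(n⁵) grows slower than O(n!), f(n) is dominated.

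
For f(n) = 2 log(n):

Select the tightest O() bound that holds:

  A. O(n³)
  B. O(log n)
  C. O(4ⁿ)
B

f(n) = 2 log(n) is O(log n).
All listed options are valid Big-O bounds (upper bounds),
but O(log n) is the tightest (smallest valid bound).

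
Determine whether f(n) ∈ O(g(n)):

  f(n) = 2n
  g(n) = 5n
True

f(n) = 2n and g(n) = 5n are both O(n).
Big-O permits equal growth rates (f ≤ c·g for some c), so f(n) = O(g(n)) is true.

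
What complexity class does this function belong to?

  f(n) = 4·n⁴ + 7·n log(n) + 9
O(n⁴)

The dominant term in 4·n⁴ + 7·n log(n) + 9 is 4·n⁴, which is Θ(n⁴).
Lower-order terms (7·n log(n), 9) are asymptotically negligible.
Constants are absorbed, so the tightest bound is O(n⁴).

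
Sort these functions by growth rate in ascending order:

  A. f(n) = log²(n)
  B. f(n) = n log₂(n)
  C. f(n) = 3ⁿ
A < B < C

Comparing growth rates:
A = log²(n) is O(log² n)
B = n log₂(n) is O(n log n)
C = 3ⁿ is O(3ⁿ)

Therefore, the order from slowest to fastest is: A < B < C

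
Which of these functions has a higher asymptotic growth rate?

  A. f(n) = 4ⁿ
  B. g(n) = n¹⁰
A

f(n) = 4ⁿ is O(4ⁿ), while g(n) = n¹⁰ is O(n¹⁰).
Since O(4ⁿ) grows faster than O(n¹⁰), f(n) dominates.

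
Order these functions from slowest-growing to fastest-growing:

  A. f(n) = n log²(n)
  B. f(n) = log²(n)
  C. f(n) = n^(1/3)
B < C < A

Comparing growth rates:
B = log²(n) is O(log² n)
C = n^(1/3) is O(n^(1/3))
A = n log²(n) is O(n log² n)

Therefore, the order from slowest to fastest is: B < C < A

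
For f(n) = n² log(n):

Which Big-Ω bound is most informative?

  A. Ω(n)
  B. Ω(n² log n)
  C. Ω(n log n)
B

f(n) = n² log(n) is Ω(n² log n).
All listed options are valid Big-Ω bounds (lower bounds),
but Ω(n² log n) is the tightest (largest valid bound).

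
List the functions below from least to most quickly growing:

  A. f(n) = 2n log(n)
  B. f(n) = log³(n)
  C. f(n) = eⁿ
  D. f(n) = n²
B < A < D < C

Comparing growth rates:
B = log³(n) is O(log³ n)
A = 2n log(n) is O(n log n)
D = n² is O(n²)
C = eⁿ is O(eⁿ)

Therefore, the order from slowest to fastest is: B < A < D < C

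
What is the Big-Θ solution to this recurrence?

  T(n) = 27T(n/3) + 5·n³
Θ(n³ log n)

Master Theorem: a = 27, b = 3, f(n) = 5·n³.
Compute the critical exponent d = log₃(27) = 3.
Compare f(n) = Θ(n³) against n^d:
  k = 3 = d, so f(n) = Θ(n^d) — Case 2.
  Work is balanced across levels: T(n) = Θ(n^d log n) = Θ(n³ log n).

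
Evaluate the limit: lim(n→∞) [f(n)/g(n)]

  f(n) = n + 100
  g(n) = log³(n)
∞

Since n + 100 (O(n)) grows faster than log³(n) (O(log³ n)),
the ratio f(n)/g(n) → ∞ as n → ∞.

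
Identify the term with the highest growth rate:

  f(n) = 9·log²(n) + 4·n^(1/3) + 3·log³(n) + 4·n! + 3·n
4·n!

Looking at each term:
  - 9·log²(n) is O(log² n)
  - 4·n^(1/3) is O(n^(1/3))
  - 3·log³(n) is O(log³ n)
  - 4·n! is O(n!)
  - 3·n is O(n)

The term 4·n! (O(n!)) grows fastest and dominates all others.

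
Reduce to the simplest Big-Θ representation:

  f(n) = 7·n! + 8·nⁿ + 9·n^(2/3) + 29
Θ(nⁿ)

Order the terms by growth rate: 29 ≺ 9·n^(2/3) ≺ 7·n! ≺ 8·nⁿ.
The fastest-growing term 8·nⁿ dominates as n → ∞; dropping its constant factor gives Θ(nⁿ).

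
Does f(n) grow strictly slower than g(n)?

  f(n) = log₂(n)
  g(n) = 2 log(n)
False

f(n) = log₂(n) is O(log n), and g(n) = 2 log(n) is O(log n).
Since they have the same growth rate, f(n) = o(g(n)) is false.
(f = o(g) requires f to grow strictly slower, not equal.)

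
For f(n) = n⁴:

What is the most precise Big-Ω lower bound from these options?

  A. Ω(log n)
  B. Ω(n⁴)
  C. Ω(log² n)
B

f(n) = n⁴ is Ω(n⁴).
All listed options are valid Big-Ω bounds (lower bounds),
but Ω(n⁴) is the tightest (largest valid bound).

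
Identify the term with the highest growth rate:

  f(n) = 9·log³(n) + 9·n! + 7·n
9·n!

Looking at each term:
  - 9·log³(n) is O(log³ n)
  - 9·n! is O(n!)
  - 7·n is O(n)

The term 9·n! (O(n!)) grows fastest and dominates all others.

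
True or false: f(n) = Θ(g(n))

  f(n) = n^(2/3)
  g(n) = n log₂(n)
False

f(n) = n^(2/3) is O(n^(2/3)), and g(n) = n log₂(n) is O(n log n).
Since they have different growth rates, f(n) = Θ(g(n)) is false.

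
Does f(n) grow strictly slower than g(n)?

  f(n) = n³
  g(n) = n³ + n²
False

f(n) = n³ is O(n³), and g(n) = n³ + n² is O(n³).
Since they have the same growth rate, f(n) = o(g(n)) is false.
(f = o(g) requires f to grow strictly slower, not equal.)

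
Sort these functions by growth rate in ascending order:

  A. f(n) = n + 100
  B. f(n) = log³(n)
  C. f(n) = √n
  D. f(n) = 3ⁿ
B < C < A < D

Comparing growth rates:
B = log³(n) is O(log³ n)
C = √n is O(√n)
A = n + 100 is O(n)
D = 3ⁿ is O(3ⁿ)

Therefore, the order from slowest to fastest is: B < C < A < D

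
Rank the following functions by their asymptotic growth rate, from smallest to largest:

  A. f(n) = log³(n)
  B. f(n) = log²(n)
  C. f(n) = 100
C < B < A

Comparing growth rates:
C = 100 is O(1)
B = log²(n) is O(log² n)
A = log³(n) is O(log³ n)

Therefore, the order from slowest to fastest is: C < B < A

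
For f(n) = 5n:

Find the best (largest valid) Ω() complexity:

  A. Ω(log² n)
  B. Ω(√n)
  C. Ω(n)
C

f(n) = 5n is Ω(n).
All listed options are valid Big-Ω bounds (lower bounds),
but Ω(n) is the tightest (largest valid bound).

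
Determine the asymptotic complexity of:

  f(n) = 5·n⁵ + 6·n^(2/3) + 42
O(n⁵)

The dominant term in 5·n⁵ + 6·n^(2/3) + 42 is 5·n⁵, which is Θ(n⁵).
Lower-order terms (6·n^(2/3), 42) are asymptotically negligible.
Constants are absorbed, so the tightest bound is O(n⁵).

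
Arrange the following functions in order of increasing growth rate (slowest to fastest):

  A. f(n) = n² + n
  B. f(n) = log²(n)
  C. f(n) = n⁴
B < A < C

Comparing growth rates:
B = log²(n) is O(log² n)
A = n² + n is O(n²)
C = n⁴ is O(n⁴)

Therefore, the order from slowest to fastest is: B < A < C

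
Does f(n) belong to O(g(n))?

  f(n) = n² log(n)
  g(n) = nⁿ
True

f(n) = n² log(n) is O(n² log n), and g(n) = nⁿ is O(nⁿ).
Since O(n² log n) ⊆ O(nⁿ) (f grows no faster than g), f(n) = O(g(n)) is true.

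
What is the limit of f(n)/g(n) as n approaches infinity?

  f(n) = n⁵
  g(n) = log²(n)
∞

Since n⁵ (O(n⁵)) grows faster than log²(n) (O(log² n)),
the ratio f(n)/g(n) → ∞ as n → ∞.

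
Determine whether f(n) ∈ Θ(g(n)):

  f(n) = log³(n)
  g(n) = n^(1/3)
False

f(n) = log³(n) is O(log³ n), and g(n) = n^(1/3) is O(n^(1/3)).
Since they have different growth rates, f(n) = Θ(g(n)) is false.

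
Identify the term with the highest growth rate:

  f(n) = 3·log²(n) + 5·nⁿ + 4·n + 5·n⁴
5·nⁿ

Looking at each term:
  - 3·log²(n) is O(log² n)
  - 5·nⁿ is O(nⁿ)
  - 4·n is O(n)
  - 5·n⁴ is O(n⁴)

The term 5·nⁿ (O(nⁿ)) grows fastest and dominates all others.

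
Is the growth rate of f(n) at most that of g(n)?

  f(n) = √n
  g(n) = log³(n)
False

f(n) = √n is O(√n), and g(n) = log³(n) is O(log³ n).
Since O(√n) grows faster than O(log³ n), f(n) = O(g(n)) is false.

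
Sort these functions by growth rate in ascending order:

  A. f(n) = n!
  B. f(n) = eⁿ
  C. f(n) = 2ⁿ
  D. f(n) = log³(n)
D < C < B < A

Comparing growth rates:
D = log³(n) is O(log³ n)
C = 2ⁿ is O(2ⁿ)
B = eⁿ is O(eⁿ)
A = n! is O(n!)

Therefore, the order from slowest to fastest is: D < C < B < A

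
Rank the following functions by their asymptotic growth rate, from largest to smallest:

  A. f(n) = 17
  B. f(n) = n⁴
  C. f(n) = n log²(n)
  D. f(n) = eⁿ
D > B > C > A

Comparing growth rates:
D = eⁿ is O(eⁿ)
B = n⁴ is O(n⁴)
C = n log²(n) is O(n log² n)
A = 17 is O(1)

Therefore, the order from fastest to slowest is: D > B > C > A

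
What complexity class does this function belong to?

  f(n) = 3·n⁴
O(n⁴)

The dominant term in 3·n⁴ is 3·n⁴, which is Θ(n⁴).
Constants are absorbed, so the tightest bound is O(n⁴).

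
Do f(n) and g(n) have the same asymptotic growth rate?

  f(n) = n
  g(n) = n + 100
True

f(n) = n and g(n) = n + 100 are both O(n).
Since they have the same asymptotic growth rate, f(n) = Θ(g(n)) is true.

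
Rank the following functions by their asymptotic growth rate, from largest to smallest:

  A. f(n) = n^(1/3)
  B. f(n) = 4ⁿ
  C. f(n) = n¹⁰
B > C > A

Comparing growth rates:
B = 4ⁿ is O(4ⁿ)
C = n¹⁰ is O(n¹⁰)
A = n^(1/3) is O(n^(1/3))

Therefore, the order from fastest to slowest is: B > C > A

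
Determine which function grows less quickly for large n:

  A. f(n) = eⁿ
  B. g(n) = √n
B

f(n) = eⁿ is O(eⁿ), while g(n) = √n is O(√n).
Since O(√n) grows slower than O(eⁿ), g(n) is dominated.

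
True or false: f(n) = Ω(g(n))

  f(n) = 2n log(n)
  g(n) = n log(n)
True

f(n) = 2n log(n) and g(n) = n log(n) are both O(n log n).
Big-Ω permits equal growth rates (f ≥ c·g for some c > 0), so f(n) = Ω(g(n)) is true.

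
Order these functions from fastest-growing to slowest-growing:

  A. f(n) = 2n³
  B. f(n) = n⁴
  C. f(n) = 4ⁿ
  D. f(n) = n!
D > C > B > A

Comparing growth rates:
D = n! is O(n!)
C = 4ⁿ is O(4ⁿ)
B = n⁴ is O(n⁴)
A = 2n³ is O(n³)

Therefore, the order from fastest to slowest is: D > C > B > A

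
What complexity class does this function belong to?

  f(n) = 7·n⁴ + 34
O(n⁴)

The dominant term in 7·n⁴ + 34 is 7·n⁴, which is Θ(n⁴).
Lower-order terms (34) are asymptotically negligible.
Constants are absorbed, so the tightest bound is O(n⁴).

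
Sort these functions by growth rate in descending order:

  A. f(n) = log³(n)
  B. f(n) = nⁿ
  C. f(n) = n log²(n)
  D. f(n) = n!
B > D > C > A

Comparing growth rates:
B = nⁿ is O(nⁿ)
D = n! is O(n!)
C = n log²(n) is O(n log² n)
A = log³(n) is O(log³ n)

Therefore, the order from fastest to slowest is: B > D > C > A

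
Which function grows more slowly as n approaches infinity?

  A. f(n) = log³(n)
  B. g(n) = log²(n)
B

f(n) = log³(n) is O(log³ n), while g(n) = log²(n) is O(log² n).
Since O(log² n) grows slower than O(log³ n), g(n) is dominated.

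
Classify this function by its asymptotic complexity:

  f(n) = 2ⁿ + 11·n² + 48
O(2ⁿ)

The dominant term in 2ⁿ + 11·n² + 48 is 2ⁿ, which is Θ(2ⁿ).
Lower-order terms (11·n², 48) are asymptotically negligible.
Constants are absorbed, so the tightest bound is O(2ⁿ).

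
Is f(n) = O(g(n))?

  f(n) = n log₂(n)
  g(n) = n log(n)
True

f(n) = n log₂(n) and g(n) = n log(n) are both O(n log n).
Big-O permits equal growth rates (f ≤ c·g for some c), so f(n) = O(g(n)) is true.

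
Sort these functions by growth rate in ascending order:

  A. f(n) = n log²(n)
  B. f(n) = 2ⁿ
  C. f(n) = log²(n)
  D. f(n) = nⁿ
C < A < B < D

Comparing growth rates:
C = log²(n) is O(log² n)
A = n log²(n) is O(n log² n)
B = 2ⁿ is O(2ⁿ)
D = nⁿ is O(nⁿ)

Therefore, the order from slowest to fastest is: C < A < B < D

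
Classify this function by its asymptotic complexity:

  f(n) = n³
O(n³)

The dominant term in n³ is n³, which is Θ(n³).
Constants are absorbed, so the tightest bound is O(n³).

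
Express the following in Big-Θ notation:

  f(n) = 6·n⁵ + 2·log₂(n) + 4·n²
Θ(n⁵)

Order the terms by growth rate: 2·log₂(n) ≺ 4·n² ≺ 6·n⁵.
The fastest-growing term 6·n⁵ dominates as n → ∞; dropping its constant factor gives Θ(n⁵).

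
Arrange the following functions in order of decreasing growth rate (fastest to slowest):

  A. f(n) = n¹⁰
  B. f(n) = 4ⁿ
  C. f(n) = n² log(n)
B > A > C

Comparing growth rates:
B = 4ⁿ is O(4ⁿ)
A = n¹⁰ is O(n¹⁰)
C = n² log(n) is O(n² log n)

Therefore, the order from fastest to slowest is: B > A > C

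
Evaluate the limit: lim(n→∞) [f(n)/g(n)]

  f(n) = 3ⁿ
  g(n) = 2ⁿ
∞

Since 3ⁿ (O(3ⁿ)) grows faster than 2ⁿ (O(2ⁿ)),
the ratio f(n)/g(n) → ∞ as n → ∞.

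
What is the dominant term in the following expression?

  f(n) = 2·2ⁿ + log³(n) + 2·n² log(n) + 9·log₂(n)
2·2ⁿ

Looking at each term:
  - 2·2ⁿ is O(2ⁿ)
  - log³(n) is O(log³ n)
  - 2·n² log(n) is O(n² log n)
  - 9·log₂(n) is O(log n)

The term 2·2ⁿ (O(2ⁿ)) grows fastest and dominates all others.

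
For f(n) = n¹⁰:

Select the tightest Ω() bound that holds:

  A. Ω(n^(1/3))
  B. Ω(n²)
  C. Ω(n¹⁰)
C

f(n) = n¹⁰ is Ω(n¹⁰).
All listed options are valid Big-Ω bounds (lower bounds),
but Ω(n¹⁰) is the tightest (largest valid bound).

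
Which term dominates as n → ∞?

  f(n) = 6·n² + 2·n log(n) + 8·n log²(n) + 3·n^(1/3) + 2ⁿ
2ⁿ

Looking at each term:
  - 6·n² is O(n²)
  - 2·n log(n) is O(n log n)
  - 8·n log²(n) is O(n log² n)
  - 3·n^(1/3) is O(n^(1/3))
  - 2ⁿ is O(2ⁿ)

The term 2ⁿ (O(2ⁿ)) grows fastest and dominates all others.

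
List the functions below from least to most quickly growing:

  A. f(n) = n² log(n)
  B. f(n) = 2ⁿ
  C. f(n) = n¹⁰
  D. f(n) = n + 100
D < A < C < B

Comparing growth rates:
D = n + 100 is O(n)
A = n² log(n) is O(n² log n)
C = n¹⁰ is O(n¹⁰)
B = 2ⁿ is O(2ⁿ)

Therefore, the order from slowest to fastest is: D < A < C < B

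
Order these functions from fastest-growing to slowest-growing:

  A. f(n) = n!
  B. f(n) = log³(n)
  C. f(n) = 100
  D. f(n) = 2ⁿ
A > D > B > C

Comparing growth rates:
A = n! is O(n!)
D = 2ⁿ is O(2ⁿ)
B = log³(n) is O(log³ n)
C = 100 is O(1)

Therefore, the order from fastest to slowest is: A > D > B > C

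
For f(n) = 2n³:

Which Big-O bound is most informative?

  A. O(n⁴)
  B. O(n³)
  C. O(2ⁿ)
B

f(n) = 2n³ is O(n³).
All listed options are valid Big-O bounds (upper bounds),
but O(n³) is the tightest (smallest valid bound).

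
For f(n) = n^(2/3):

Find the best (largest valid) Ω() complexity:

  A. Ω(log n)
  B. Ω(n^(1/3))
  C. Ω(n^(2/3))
C

f(n) = n^(2/3) is Ω(n^(2/3)).
All listed options are valid Big-Ω bounds (lower bounds),
but Ω(n^(2/3)) is the tightest (largest valid bound).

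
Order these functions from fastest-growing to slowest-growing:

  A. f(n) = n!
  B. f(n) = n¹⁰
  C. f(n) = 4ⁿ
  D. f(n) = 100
A > C > B > D

Comparing growth rates:
A = n! is O(n!)
C = 4ⁿ is O(4ⁿ)
B = n¹⁰ is O(n¹⁰)
D = 100 is O(1)

Therefore, the order from fastest to slowest is: A > C > B > D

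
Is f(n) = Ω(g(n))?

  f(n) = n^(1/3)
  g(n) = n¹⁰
False

f(n) = n^(1/3) is O(n^(1/3)), and g(n) = n¹⁰ is O(n¹⁰).
Since O(n^(1/3)) grows slower than O(n¹⁰), f(n) = Ω(g(n)) is false.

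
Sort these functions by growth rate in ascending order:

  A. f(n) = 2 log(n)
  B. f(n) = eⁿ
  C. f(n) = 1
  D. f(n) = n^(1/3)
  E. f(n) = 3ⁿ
C < A < D < B < E

Comparing growth rates:
C = 1 is O(1)
A = 2 log(n) is O(log n)
D = n^(1/3) is O(n^(1/3))
B = eⁿ is O(eⁿ)
E = 3ⁿ is O(3ⁿ)

Therefore, the order from slowest to fastest is: C < A < D < B < E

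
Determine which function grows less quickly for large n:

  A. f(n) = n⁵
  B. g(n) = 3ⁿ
A

f(n) = n⁵ is O(n⁵), while g(n) = 3ⁿ is O(3ⁿ).
Since O(n⁵) grows slower than O(3ⁿ), f(n) is dominated.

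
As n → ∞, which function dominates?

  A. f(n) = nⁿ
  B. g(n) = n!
A

f(n) = nⁿ is O(nⁿ), while g(n) = n! is O(n!).
Since O(nⁿ) grows faster than O(n!), f(n) dominates.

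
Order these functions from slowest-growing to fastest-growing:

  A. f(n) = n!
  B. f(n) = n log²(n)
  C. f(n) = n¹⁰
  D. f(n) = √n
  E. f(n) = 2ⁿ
D < B < C < E < A

Comparing growth rates:
D = √n is O(√n)
B = n log²(n) is O(n log² n)
C = n¹⁰ is O(n¹⁰)
E = 2ⁿ is O(2ⁿ)
A = n! is O(n!)

Therefore, the order from slowest to fastest is: D < B < C < E < A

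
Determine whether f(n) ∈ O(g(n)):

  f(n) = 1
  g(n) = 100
True

f(n) = 1 and g(n) = 100 are both O(1).
Big-O permits equal growth rates (f ≤ c·g for some c), so f(n) = O(g(n)) is true.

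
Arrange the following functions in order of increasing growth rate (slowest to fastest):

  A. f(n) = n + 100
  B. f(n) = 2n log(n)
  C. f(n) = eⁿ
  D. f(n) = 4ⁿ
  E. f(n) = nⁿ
A < B < C < D < E

Comparing growth rates:
A = n + 100 is O(n)
B = 2n log(n) is O(n log n)
C = eⁿ is O(eⁿ)
D = 4ⁿ is O(4ⁿ)
E = nⁿ is O(nⁿ)

Therefore, the order from slowest to fastest is: A < B < C < D < E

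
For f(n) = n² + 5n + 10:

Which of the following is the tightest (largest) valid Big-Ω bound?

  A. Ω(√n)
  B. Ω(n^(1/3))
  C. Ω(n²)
C

f(n) = n² + 5n + 10 is Ω(n²).
All listed options are valid Big-Ω bounds (lower bounds),
but Ω(n²) is the tightest (largest valid bound).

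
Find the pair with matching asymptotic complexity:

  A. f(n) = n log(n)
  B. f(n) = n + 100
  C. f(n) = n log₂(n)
A and C

Examining each function:
  A. n log(n) is O(n log n)
  B. n + 100 is O(n)
  C. n log₂(n) is O(n log n)

Functions A and C both have the same complexity class.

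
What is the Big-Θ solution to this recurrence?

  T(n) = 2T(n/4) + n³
Θ(n³)

Master Theorem: a = 2, b = 4, f(n) = n³.
Compute the critical exponent d = log₄(2) = 0.500.
Compare f(n) = Θ(n³) against n^d:
  k = 3 > d = 0.500, so f(n) = Ω(n^(d+ε)) — Case 3.
  Regularity: a·(n/b)^3/n^3 = a/b^3 = 2/64 < 1 ✓.
  The top-level work dominates: T(n) = Θ(f(n)) = Θ(n³).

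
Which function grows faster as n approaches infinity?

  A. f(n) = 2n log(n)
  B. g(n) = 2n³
B

f(n) = 2n log(n) is O(n log n), while g(n) = 2n³ is O(n³).
Since O(n³) grows faster than O(n log n), g(n) dominates.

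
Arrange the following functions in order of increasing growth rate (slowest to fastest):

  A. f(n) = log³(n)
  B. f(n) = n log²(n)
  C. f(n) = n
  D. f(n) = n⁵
A < C < B < D

Comparing growth rates:
A = log³(n) is O(log³ n)
C = n is O(n)
B = n log²(n) is O(n log² n)
D = n⁵ is O(n⁵)

Therefore, the order from slowest to fastest is: A < C < B < D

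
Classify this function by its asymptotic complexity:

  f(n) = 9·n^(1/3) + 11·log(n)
O(n^(1/3))

The dominant term in 9·n^(1/3) + 11·log(n) is 9·n^(1/3), which is Θ(n^(1/3)).
Lower-order terms (11·log(n)) are asymptotically negligible.
Constants are absorbed, so the tightest bound is O(n^(1/3)).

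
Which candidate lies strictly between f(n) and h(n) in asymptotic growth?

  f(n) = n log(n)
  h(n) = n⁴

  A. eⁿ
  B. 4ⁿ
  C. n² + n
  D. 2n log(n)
C

We need g(n) with n log(n) = o(g(n)) and g(n) = o(n⁴), i.e. O(n log n) ≺ g ≺ O(n⁴).
Check each option:
  A. eⁿ — O(eⁿ) does not grow strictly slower than h(n)
  B. 4ⁿ — O(4ⁿ) does not grow strictly slower than h(n)
  C. n² + n — O(n²) is strictly between O(n log n) and O(n⁴) ✓
  D. 2n log(n) — O(n log n) does not grow strictly faster than f(n)

Only option C (n² + n) lies strictly between.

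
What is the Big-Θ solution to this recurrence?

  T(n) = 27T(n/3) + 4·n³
Θ(n³ log n)

Master Theorem: a = 27, b = 3, f(n) = 4·n³.
Compute the critical exponent d = log₃(27) = 3.
Compare f(n) = Θ(n³) against n^d:
  k = 3 = d, so f(n) = Θ(n^d) — Case 2.
  Work is balanced across levels: T(n) = Θ(n^d log n) = Θ(n³ log n).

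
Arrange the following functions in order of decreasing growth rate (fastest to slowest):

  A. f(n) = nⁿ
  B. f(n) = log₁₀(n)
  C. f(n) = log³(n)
A > C > B

Comparing growth rates:
A = nⁿ is O(nⁿ)
C = log³(n) is O(log³ n)
B = log₁₀(n) is O(log n)

Therefore, the order from fastest to slowest is: A > C > B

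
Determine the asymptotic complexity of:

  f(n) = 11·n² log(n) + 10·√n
O(n² log n)

The dominant term in 11·n² log(n) + 10·√n is 11·n² log(n), which is Θ(n² log n).
Lower-order terms (10·√n) are asymptotically negligible.
Constants are absorbed, so the tightest bound is O(n² log n).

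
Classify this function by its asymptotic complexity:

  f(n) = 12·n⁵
O(n⁵)

The dominant term in 12·n⁵ is 12·n⁵, which is Θ(n⁵).
Constants are absorbed, so the tightest bound is O(n⁵).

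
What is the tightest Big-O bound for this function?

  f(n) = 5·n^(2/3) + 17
O(n^(2/3))

The dominant term in 5·n^(2/3) + 17 is 5·n^(2/3), which is Θ(n^(2/3)).
Lower-order terms (17) are asymptotically negligible.
Constants are absorbed, so the tightest bound is O(n^(2/3)).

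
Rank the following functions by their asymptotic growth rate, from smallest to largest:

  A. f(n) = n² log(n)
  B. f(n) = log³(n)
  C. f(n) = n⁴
B < A < C

Comparing growth rates:
B = log³(n) is O(log³ n)
A = n² log(n) is O(n² log n)
C = n⁴ is O(n⁴)

Therefore, the order from slowest to fastest is: B < A < C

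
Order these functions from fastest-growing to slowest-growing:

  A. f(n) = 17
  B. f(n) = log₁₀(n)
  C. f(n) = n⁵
C > B > A

Comparing growth rates:
C = n⁵ is O(n⁵)
B = log₁₀(n) is O(log n)
A = 17 is O(1)

Therefore, the order from fastest to slowest is: C > B > A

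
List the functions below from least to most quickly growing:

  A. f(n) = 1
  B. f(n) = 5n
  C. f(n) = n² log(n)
A < B < C

Comparing growth rates:
A = 1 is O(1)
B = 5n is O(n)
C = n² log(n) is O(n² log n)

Therefore, the order from slowest to fastest is: A < B < C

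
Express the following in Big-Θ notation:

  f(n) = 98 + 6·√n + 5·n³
Θ(n³)

Order the terms by growth rate: 98 ≺ 6·√n ≺ 5·n³.
The fastest-growing term 5·n³ dominates as n → ∞; dropping its constant factor gives Θ(n³).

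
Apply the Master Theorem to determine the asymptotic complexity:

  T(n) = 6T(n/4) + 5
Θ(n^log₄(6))

Master Theorem: a = 6, b = 4, f(n) = 5.
Compute the critical exponent d = log₄(6) = 1.292.
Compare f(n) = Θ(1) against n^d:
  k = 0 < d = 1.292, so f(n) = O(n^(d-ε)) — Case 1.
  The recursion cost dominates: T(n) = Θ(n^d) = Θ(n^log₄(6)).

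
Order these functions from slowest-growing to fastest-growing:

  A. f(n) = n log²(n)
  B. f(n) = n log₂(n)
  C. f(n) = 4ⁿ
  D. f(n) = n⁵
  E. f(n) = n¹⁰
B < A < D < E < C

Comparing growth rates:
B = n log₂(n) is O(n log n)
A = n log²(n) is O(n log² n)
D = n⁵ is O(n⁵)
E = n¹⁰ is O(n¹⁰)
C = 4ⁿ is O(4ⁿ)

Therefore, the order from slowest to fastest is: B < A < D < E < C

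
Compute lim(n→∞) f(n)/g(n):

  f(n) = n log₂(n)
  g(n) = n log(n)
1/log(2)

Since n log₂(n) and n log(n) have the same growth rate (O(n log n)),
the ratio converges to a constant: 1/log(2).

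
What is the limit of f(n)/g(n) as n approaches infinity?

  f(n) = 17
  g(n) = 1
17

Since 17 and 1 have the same growth rate (O(1)),
the ratio converges to a constant: 17.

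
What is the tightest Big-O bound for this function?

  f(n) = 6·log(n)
O(log n)

The dominant term in 6·log(n) is 6·log(n), which is Θ(log n).
Constants are absorbed, so the tightest bound is O(log n).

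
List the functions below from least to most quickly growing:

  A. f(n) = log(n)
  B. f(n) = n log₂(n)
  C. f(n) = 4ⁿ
A < B < C

Comparing growth rates:
A = log(n) is O(log n)
B = n log₂(n) is O(n log n)
C = 4ⁿ is O(4ⁿ)

Therefore, the order from slowest to fastest is: A < B < C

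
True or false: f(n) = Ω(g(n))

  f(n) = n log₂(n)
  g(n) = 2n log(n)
True

f(n) = n log₂(n) and g(n) = 2n log(n) are both O(n log n).
Big-Ω permits equal growth rates (f ≥ c·g for some c > 0), so f(n) = Ω(g(n)) is true.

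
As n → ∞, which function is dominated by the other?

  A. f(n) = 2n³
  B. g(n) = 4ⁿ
A

f(n) = 2n³ is O(n³), while g(n) = 4ⁿ is O(4ⁿ).
Since O(n³) grows slower than O(4ⁿ), f(n) is dominated.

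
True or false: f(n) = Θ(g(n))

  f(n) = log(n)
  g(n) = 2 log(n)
True

f(n) = log(n) and g(n) = 2 log(n) are both O(log n).
Since they have the same asymptotic growth rate, f(n) = Θ(g(n)) is true.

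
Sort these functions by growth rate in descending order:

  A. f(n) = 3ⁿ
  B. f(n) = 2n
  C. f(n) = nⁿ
C > A > B

Comparing growth rates:
C = nⁿ is O(nⁿ)
A = 3ⁿ is O(3ⁿ)
B = 2n is O(n)

Therefore, the order from fastest to slowest is: C > A > B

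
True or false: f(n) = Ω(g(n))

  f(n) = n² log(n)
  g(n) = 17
True

f(n) = n² log(n) is O(n² log n), and g(n) = 17 is O(1).
Since O(n² log n) grows at least as fast as O(1), f(n) = Ω(g(n)) is true.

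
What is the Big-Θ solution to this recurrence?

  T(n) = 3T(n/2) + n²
Θ(n²)

Master Theorem: a = 3, b = 2, f(n) = n².
Compute the critical exponent d = log₂(3) = 1.585.
Compare f(n) = Θ(n²) against n^d:
  k = 2 > d = 1.585, so f(n) = Ω(n^(d+ε)) — Case 3.
  Regularity: a·(n/b)^2/n^2 = a/b^2 = 3/4 < 1 ✓.
  The top-level work dominates: T(n) = Θ(f(n)) = Θ(n²).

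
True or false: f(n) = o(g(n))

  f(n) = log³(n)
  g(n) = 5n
True

f(n) = log³(n) is O(log³ n), and g(n) = 5n is O(n).
Since O(log³ n) grows strictly slower than O(n), f(n) = o(g(n)) is true.
This means lim(n→∞) f(n)/g(n) = 0.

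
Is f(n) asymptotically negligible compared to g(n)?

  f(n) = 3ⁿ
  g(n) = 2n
False

f(n) = 3ⁿ is O(3ⁿ), and g(n) = 2n is O(n).
Since O(3ⁿ) grows faster than or equal to O(n), f(n) = o(g(n)) is false.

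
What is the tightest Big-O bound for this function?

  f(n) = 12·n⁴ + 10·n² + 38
O(n⁴)

The dominant term in 12·n⁴ + 10·n² + 38 is 12·n⁴, which is Θ(n⁴).
Lower-order terms (10·n², 38) are asymptotically negligible.
Constants are absorbed, so the tightest bound is O(n⁴).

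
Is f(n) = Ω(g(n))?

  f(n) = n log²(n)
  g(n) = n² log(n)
False

f(n) = n log²(n) is O(n log² n), and g(n) = n² log(n) is O(n² log n).
Since O(n log² n) grows slower than O(n² log n), f(n) = Ω(g(n)) is false.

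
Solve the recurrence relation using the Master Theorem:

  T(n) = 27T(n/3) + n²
Θ(n³)

Master Theorem: a = 27, b = 3, f(n) = n².
Compute the critical exponent d = log₃(27) = 3.
Compare f(n) = Θ(n²) against n^d:
  k = 2 < d = 3, so f(n) = O(n^(d-ε)) — Case 1.
  The recursion cost dominates: T(n) = Θ(n^d) = Θ(n³).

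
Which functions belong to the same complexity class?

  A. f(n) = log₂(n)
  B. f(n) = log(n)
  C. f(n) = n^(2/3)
A and B

Examining each function:
  A. log₂(n) is O(log n)
  B. log(n) is O(log n)
  C. n^(2/3) is O(n^(2/3))

Functions A and B both have the same complexity class.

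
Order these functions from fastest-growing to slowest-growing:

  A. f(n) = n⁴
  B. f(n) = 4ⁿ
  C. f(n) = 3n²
B > A > C

Comparing growth rates:
B = 4ⁿ is O(4ⁿ)
A = n⁴ is O(n⁴)
C = 3n² is O(n²)

Therefore, the order from fastest to slowest is: B > A > C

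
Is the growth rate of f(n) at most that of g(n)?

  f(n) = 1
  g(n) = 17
True

f(n) = 1 and g(n) = 17 are both O(1).
Big-O permits equal growth rates (f ≤ c·g for some c), so f(n) = O(g(n)) is true.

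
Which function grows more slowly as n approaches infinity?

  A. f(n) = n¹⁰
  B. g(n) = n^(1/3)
B

f(n) = n¹⁰ is O(n¹⁰), while g(n) = n^(1/3) is O(n^(1/3)).
Since O(n^(1/3)) grows slower than O(n¹⁰), g(n) is dominated.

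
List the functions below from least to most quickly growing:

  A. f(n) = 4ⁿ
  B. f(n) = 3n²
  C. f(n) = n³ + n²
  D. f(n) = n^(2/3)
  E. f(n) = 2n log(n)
D < E < B < C < A

Comparing growth rates:
D = n^(2/3) is O(n^(2/3))
E = 2n log(n) is O(n log n)
B = 3n² is O(n²)
C = n³ + n² is O(n³)
A = 4ⁿ is O(4ⁿ)

Therefore, the order from slowest to fastest is: D < E < B < C < A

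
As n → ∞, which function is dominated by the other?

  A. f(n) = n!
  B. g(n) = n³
B

f(n) = n! is O(n!), while g(n) = n³ is O(n³).
Since O(n³) grows slower than O(n!), g(n) is dominated.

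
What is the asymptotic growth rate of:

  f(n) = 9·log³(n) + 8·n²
Θ(n²)

Order the terms by growth rate: 9·log³(n) ≺ 8·n².
The fastest-growing term 8·n² dominates as n → ∞; dropping its constant factor gives Θ(n²).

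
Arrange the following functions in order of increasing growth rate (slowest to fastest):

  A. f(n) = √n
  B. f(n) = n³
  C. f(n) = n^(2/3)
A < C < B

Comparing growth rates:
A = √n is O(√n)
C = n^(2/3) is O(n^(2/3))
B = n³ is O(n³)

Therefore, the order from slowest to fastest is: A < C < B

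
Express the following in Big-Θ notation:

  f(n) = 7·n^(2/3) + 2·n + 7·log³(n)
Θ(n)

Order the terms by growth rate: 7·log³(n) ≺ 7·n^(2/3) ≺ 2·n.
The fastest-growing term 2·n dominates as n → ∞; dropping its constant factor gives Θ(n).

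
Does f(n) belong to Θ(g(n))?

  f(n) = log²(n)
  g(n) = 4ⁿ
False

f(n) = log²(n) is O(log² n), and g(n) = 4ⁿ is O(4ⁿ).
Since they have different growth rates, f(n) = Θ(g(n)) is false.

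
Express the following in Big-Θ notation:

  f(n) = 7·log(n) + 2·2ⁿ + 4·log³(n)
Θ(2ⁿ)

Order the terms by growth rate: 7·log(n) ≺ 4·log³(n) ≺ 2·2ⁿ.
The fastest-growing term 2·2ⁿ dominates as n → ∞; dropping its constant factor gives Θ(2ⁿ).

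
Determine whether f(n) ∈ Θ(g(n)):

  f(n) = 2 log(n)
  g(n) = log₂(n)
True

f(n) = 2 log(n) and g(n) = log₂(n) are both O(log n).
Since they have the same asymptotic growth rate, f(n) = Θ(g(n)) is true.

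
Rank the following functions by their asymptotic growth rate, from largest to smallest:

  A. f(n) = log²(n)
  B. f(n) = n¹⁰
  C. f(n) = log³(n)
B > C > A

Comparing growth rates:
B = n¹⁰ is O(n¹⁰)
C = log³(n) is O(log³ n)
A = log²(n) is O(log² n)

Therefore, the order from fastest to slowest is: B > C > A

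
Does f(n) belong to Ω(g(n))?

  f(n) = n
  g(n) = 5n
True

f(n) = n and g(n) = 5n are both O(n).
Big-Ω permits equal growth rates (f ≥ c·g for some c > 0), so f(n) = Ω(g(n)) is true.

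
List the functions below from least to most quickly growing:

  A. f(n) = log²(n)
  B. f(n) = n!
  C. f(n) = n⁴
A < C < B

Comparing growth rates:
A = log²(n) is O(log² n)
C = n⁴ is O(n⁴)
B = n! is O(n!)

Therefore, the order from slowest to fastest is: A < C < B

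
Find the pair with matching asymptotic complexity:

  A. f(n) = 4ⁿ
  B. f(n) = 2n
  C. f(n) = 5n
B and C

Examining each function:
  A. 4ⁿ is O(4ⁿ)
  B. 2n is O(n)
  C. 5n is O(n)

Functions B and C both have the same complexity class.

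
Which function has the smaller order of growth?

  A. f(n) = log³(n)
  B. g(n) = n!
A

f(n) = log³(n) is O(log³ n), while g(n) = n! is O(n!).
Since O(log³ n) grows slower than O(n!), f(n) is dominated.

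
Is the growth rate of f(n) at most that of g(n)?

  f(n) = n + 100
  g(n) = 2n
True

f(n) = n + 100 and g(n) = 2n are both O(n).
Big-O permits equal growth rates (f ≤ c·g for some c), so f(n) = O(g(n)) is true.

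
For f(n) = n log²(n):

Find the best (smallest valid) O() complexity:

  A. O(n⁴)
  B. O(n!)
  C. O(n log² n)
C

f(n) = n log²(n) is O(n log² n).
All listed options are valid Big-O bounds (upper bounds),
but O(n log² n) is the tightest (smallest valid bound).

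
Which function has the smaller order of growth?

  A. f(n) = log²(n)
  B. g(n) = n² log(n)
A

f(n) = log²(n) is O(log² n), while g(n) = n² log(n) is O(n² log n).
Since O(log² n) grows slower than O(n² log n), f(n) is dominated.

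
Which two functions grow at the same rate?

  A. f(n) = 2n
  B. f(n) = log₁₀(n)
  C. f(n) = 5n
A and C

Examining each function:
  A. 2n is O(n)
  B. log₁₀(n) is O(log n)
  C. 5n is O(n)

Functions A and C both have the same complexity class.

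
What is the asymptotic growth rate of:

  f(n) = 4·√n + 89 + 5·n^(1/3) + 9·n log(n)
Θ(n log n)

Order the terms by growth rate: 89 ≺ 5·n^(1/3) ≺ 4·√n ≺ 9·n log(n).
The fastest-growing term 9·n log(n) dominates as n → ∞; dropping its constant factor gives Θ(n log n).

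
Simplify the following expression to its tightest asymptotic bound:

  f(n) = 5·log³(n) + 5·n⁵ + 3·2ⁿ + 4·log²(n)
Θ(2ⁿ)

Order the terms by growth rate: 4·log²(n) ≺ 5·log³(n) ≺ 5·n⁵ ≺ 3·2ⁿ.
The fastest-growing term 3·2ⁿ dominates as n → ∞; dropping its constant factor gives Θ(2ⁿ).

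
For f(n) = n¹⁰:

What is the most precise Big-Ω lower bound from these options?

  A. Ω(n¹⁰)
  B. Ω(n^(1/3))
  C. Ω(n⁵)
A

f(n) = n¹⁰ is Ω(n¹⁰).
All listed options are valid Big-Ω bounds (lower bounds),
but Ω(n¹⁰) is the tightest (largest valid bound).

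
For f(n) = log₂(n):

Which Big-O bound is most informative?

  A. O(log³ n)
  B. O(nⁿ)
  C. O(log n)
C

f(n) = log₂(n) is O(log n).
All listed options are valid Big-O bounds (upper bounds),
but O(log n) is the tightest (smallest valid bound).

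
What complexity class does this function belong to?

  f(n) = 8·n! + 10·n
O(n!)

The dominant term in 8·n! + 10·n is 8·n!, which is Θ(n!).
Lower-order terms (10·n) are asymptotically negligible.
Constants are absorbed, so the tightest bound is O(n!).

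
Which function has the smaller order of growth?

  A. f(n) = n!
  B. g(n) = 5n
B

f(n) = n! is O(n!), while g(n) = 5n is O(n).
Since O(n) grows slower than O(n!), g(n) is dominated.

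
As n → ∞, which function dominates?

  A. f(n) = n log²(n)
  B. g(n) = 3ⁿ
B

f(n) = n log²(n) is O(n log² n), while g(n) = 3ⁿ is O(3ⁿ).
Since O(3ⁿ) grows faster than O(n log² n), g(n) dominates.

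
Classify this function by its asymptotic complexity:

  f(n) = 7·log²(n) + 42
O(log² n)

The dominant term in 7·log²(n) + 42 is 7·log²(n), which is Θ(log² n).
Lower-order terms (42) are asymptotically negligible.
Constants are absorbed, so the tightest bound is O(log² n).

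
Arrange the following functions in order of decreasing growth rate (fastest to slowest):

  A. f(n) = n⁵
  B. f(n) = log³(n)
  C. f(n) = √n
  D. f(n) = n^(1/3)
A > C > D > B

Comparing growth rates:
A = n⁵ is O(n⁵)
C = √n is O(√n)
D = n^(1/3) is O(n^(1/3))
B = log³(n) is O(log³ n)

Therefore, the order from fastest to slowest is: A > C > D > B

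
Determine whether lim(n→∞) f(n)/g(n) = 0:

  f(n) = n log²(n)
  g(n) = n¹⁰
True

f(n) = n log²(n) is O(n log² n), and g(n) = n¹⁰ is O(n¹⁰).
Since O(n log² n) grows strictly slower than O(n¹⁰), f(n) = o(g(n)) is true.
This means lim(n→∞) f(n)/g(n) = 0.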